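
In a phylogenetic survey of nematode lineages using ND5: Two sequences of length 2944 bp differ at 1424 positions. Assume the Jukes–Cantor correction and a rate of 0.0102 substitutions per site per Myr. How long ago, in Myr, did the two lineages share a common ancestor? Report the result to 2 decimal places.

38.07

p = 1424/2944 ≈ 0.483696.
d = −(3/4) ln(1 − 4p/3) = −0.75 ln(1 − 0.644928) = −0.75 ln(0.355072)
  = −0.75 × (-1.035435) = 0.776576 substitutions/site.
Under a molecular clock d = 2μt, so t = d/(2μ) = 0.776576 / (2 × 0.0102) = 38.07 Myr.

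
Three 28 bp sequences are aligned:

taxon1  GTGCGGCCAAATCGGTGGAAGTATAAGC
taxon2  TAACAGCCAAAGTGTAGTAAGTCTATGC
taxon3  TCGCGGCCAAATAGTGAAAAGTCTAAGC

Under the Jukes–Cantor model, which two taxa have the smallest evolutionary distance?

taxon1–taxon2: 11/28 differ, p = 0.393, d = 0.556.
taxon1–taxon3: 8/28 differ, p = 0.286, d = 0.360.
taxon2–taxon3: 9/28 differ, p = 0.321, d = 0.420.
The smallest distance is between taxon1 and taxon3.

taxon1 and taxon3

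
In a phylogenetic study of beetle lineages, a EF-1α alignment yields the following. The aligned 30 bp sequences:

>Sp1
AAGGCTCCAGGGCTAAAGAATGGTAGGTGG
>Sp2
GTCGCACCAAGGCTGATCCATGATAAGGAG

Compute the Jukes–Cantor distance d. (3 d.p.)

0.647

The sequences differ at 13 of 30 sites, so p = 13/30 ≈ 0.433333.
d = −(3/4) ln(1 − 4p/3) = −0.75 ln(1 − 0.577777) = −0.75 ln(0.422223)
  = −0.75 × (-0.862222) = 0.646667 substitutions/site.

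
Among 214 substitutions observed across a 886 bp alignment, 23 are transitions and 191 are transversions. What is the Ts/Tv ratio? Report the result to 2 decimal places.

0.12

R = 23/191 = 0.120418… ≈ 0.12 (to 2 d.p.).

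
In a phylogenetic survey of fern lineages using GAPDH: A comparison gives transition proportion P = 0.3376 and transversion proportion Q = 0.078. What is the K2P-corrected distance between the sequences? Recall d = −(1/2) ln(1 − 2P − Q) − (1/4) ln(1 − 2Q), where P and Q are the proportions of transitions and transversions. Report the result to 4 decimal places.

0.7420

Under the Kimura two-parameter model, d = −½ ln(1 − 2P − Q) − ¼ ln(1 − 2Q).
1 − 2P − Q = 0.2468, giving −½ ln(0.2468) = 0.699588.
1 − 2Q = 0.844, giving −¼ ln(0.844) = 0.042401.
d = 0.699588 + 0.042401 = 0.741989.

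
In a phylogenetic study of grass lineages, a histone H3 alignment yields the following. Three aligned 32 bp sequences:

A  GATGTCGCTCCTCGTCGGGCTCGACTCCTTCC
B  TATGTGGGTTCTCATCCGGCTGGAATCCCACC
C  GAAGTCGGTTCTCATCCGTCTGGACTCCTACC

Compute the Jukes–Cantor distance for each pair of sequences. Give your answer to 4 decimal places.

A–B: 10/32 sites differ → p = 0.3125, d = −0.75 ln(1 − 0.416667) = 0.404248 ≈ 0.4042.
A–C: 8/32 sites differ → p = 0.25, d = −0.75 ln(1 − 0.333333) = 0.304098 ≈ 0.3041.
B–C: 6/32 sites differ → p = 0.1875, d = −0.75 ln(1 − 0.25) = 0.215762 ≈ 0.2158.

d(A,B) = 0.4042, d(A,C) = 0.3041, d(B,C) = 0.2158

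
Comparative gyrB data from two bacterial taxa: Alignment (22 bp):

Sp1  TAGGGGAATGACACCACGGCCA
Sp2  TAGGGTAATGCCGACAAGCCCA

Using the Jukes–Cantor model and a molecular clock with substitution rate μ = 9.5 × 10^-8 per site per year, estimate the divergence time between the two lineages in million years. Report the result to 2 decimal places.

1.78

The sequences differ at 6 of 22 sites (6, 11, 13, 14, 17, 19), so p = 6/22 ≈ 0.272727.
d = −(3/4) ln(1 − 4p/3) = −0.75 ln(1 − 0.363636) = −0.75 ln(0.636364)
  = −0.75 × (-0.451985) = 0.338989 substitutions/site.
Under a molecular clock d = 2μt, so t = d/(2μ) = 0.338989 / (2 × 9.5 × 10^-8) = 1.78 million years.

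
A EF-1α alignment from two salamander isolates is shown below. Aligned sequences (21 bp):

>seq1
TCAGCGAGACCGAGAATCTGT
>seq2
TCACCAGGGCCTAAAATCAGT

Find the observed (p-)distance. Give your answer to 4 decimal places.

0.3333

The sequences differ at 7 of 21 positions (sites 4, 6, 7, 9, 12, 14, 19).
p = 7/21 = 0.333333… ≈ 0.3333 (to 4 d.p.).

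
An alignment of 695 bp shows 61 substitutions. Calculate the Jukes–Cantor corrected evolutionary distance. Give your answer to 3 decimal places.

p = 61/695 ≈ 0.08777.
d = −(3/4) ln(1 − 4p/3) = −0.75 ln(1 − 0.117027) = −0.75 ln(0.882973)
  = −0.75 × (-0.124461) = 0.093346 substitutions/site.

0.093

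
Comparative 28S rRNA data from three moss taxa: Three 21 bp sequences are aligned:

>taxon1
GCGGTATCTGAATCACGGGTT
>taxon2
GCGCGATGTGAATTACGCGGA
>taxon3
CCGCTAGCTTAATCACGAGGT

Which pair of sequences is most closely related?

taxon1–taxon2: 7/21 differ, p = 0.333, d = 0.441.
taxon1–taxon3: 6/21 differ, p = 0.286, d = 0.360.
taxon2–taxon3: 8/21 differ, p = 0.381, d = 0.532.
The smallest distance is between taxon1 and taxon3.

taxon1 and taxon3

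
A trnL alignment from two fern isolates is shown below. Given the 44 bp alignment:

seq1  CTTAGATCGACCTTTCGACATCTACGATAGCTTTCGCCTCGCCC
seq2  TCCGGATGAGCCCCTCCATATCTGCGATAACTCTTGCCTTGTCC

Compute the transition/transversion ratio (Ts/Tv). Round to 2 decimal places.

Transitions are A↔G and C↔T; transversions are all other mismatches.
Transitions: 15. Transversions: 2.
R = 15/2 = 7.50.

7.50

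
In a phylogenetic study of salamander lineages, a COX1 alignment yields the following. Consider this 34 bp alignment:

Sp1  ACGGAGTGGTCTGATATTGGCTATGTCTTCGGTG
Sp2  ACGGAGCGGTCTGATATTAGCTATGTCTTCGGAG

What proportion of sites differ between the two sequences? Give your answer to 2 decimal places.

The sequences differ at 3 of 34 positions (sites 7, 19, 33).
p = 3/34 = 0.088235… ≈ 0.09 (to 2 d.p.).

0.09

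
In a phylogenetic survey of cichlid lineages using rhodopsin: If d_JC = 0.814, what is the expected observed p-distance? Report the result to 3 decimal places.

0.497

p = (3/4)(1 − e^(−4d/3)) = 0.75 × (1 − e^(-1.085333)) = 0.75 × (1 − 0.337789) = 0.496658.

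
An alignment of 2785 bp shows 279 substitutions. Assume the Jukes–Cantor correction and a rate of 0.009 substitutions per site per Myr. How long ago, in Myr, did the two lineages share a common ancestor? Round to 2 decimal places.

p = 279/2785 ≈ 0.10018.
d = −(3/4) ln(1 − 4p/3) = −0.75 ln(1 − 0.133573) = −0.75 ln(0.866427)
  = −0.75 × (-0.143377) = 0.107533 substitutions/site.
Under a molecular clock d = 2μt, so t = d/(2μ) = 0.107533 / (2 × 0.009) = 5.97 Myr.

5.97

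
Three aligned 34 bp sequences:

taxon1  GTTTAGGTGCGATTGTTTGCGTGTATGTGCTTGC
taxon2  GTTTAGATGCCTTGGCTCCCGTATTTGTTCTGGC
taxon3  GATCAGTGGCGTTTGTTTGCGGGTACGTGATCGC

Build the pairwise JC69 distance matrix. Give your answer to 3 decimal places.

taxon1–taxon2: 11/34 sites differ → p ≈ 0.323529, d = −0.75 ln(1 − 0.431372) = 0.423397 ≈ 0.423.
taxon1–taxon3: 9/34 sites differ → p ≈ 0.264706, d = −0.75 ln(1 − 0.352941) = 0.326488 ≈ 0.326.
taxon2–taxon3: 16/34 sites differ → p ≈ 0.470588, d = −0.75 ln(1 − 0.627451) = 0.740540 ≈ 0.741.

d(taxon1,taxon2) = 0.423, d(taxon1,taxon3) = 0.326, d(taxon2,taxon3) = 0.741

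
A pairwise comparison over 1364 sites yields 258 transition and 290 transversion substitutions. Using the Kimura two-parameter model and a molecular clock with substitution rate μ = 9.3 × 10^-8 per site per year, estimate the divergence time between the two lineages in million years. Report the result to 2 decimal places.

3.15

P = 258/1364 ≈ 0.18915 and Q = 290/1364 ≈ 0.21261.
Under the Kimura two-parameter model, d = −½ ln(1 − 2P − Q) − ¼ ln(1 − 2Q).
1 − 2P − Q = 0.40909, giving −½ ln(0.40909) = 0.446910.
1 − 2Q = 0.57478, giving −¼ ln(0.57478) = 0.138442.
d = 0.446910 + 0.138442 = 0.585352.
Under a molecular clock d = 2μt, so t = d/(2μ) = 0.585352 / (2 × 9.3 × 10^-8) = 3.15 million years.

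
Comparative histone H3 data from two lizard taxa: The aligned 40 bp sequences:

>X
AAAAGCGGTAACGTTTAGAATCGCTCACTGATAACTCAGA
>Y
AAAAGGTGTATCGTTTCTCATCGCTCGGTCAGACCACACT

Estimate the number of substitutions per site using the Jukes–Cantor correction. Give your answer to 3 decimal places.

0.471

The sequences differ at 14 of 40 sites, so p = 14/40 = 0.35.
d = −(3/4) ln(1 − 4p/3) = −0.75 ln(1 − 0.466667) = −0.75 ln(0.533333)
  = −0.75 × (-0.628609) = 0.471457 substitutions/site.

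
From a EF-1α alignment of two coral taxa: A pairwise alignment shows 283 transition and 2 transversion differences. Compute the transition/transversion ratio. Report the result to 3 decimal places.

R = 283/2 = 141.500.

141.500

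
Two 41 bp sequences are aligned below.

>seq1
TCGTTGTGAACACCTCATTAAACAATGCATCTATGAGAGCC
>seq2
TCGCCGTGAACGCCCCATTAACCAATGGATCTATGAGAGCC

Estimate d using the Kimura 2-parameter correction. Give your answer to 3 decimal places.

Of 41 sites, 4 differences are transitions and 2 are transversions, so P = 4/41 ≈ 0.097561 and Q = 2/41 ≈ 0.04878.
Under the Kimura two-parameter model, d = −½ ln(1 − 2P − Q) − ¼ ln(1 − 2Q).
1 − 2P − Q = 0.756098, giving −½ ln(0.756098) = 0.139792.
1 − 2Q = 0.90244, giving −¼ ln(0.90244) = 0.025663.
d = 0.139792 + 0.025663 = 0.165455.

0.165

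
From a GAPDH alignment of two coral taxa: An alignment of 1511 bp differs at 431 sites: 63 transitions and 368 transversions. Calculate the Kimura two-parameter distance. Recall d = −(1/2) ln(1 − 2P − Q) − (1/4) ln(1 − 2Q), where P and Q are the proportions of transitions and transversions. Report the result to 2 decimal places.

P = 63/1511 ≈ 0.041694 and Q = 368/1511 ≈ 0.243547.
Under the Kimura two-parameter model, d = −½ ln(1 − 2P − Q) − ¼ ln(1 − 2Q).
1 − 2P − Q = 0.673065, giving −½ ln(0.673065) = 0.197957.
1 − 2Q = 0.512906, giving −¼ ln(0.512906) = 0.166916.
d = 0.197957 + 0.166916 = 0.364873.

0.36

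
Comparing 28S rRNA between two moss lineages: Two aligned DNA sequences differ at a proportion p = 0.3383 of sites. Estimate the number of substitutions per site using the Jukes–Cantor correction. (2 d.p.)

0.45

d = −(3/4) ln(1 − 4p/3) = −0.75 ln(1 − 0.451067) = −0.75 ln(0.548933)
  = −0.75 × (-0.599779) = 0.449834 substitutions/site.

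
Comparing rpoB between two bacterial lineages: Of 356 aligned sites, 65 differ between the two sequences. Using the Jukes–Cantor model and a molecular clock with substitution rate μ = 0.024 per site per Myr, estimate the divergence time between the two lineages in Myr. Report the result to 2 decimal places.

p = 65/356 ≈ 0.182584.
d = −(3/4) ln(1 − 4p/3) = −0.75 ln(1 − 0.243445) = −0.75 ln(0.756555)
  = −0.75 × (-0.278980) = 0.209235 substitutions/site.
Under a molecular clock d = 2μt, so t = d/(2μ) = 0.209235 / (2 × 0.024) = 4.36 Myr.

4.36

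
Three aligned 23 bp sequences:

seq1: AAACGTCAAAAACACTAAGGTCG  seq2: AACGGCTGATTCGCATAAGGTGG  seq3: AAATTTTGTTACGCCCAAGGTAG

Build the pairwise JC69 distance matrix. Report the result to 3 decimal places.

seq1–seq2: 12/23 sites differ → p ≈ 0.521739, d = −0.75 ln(1 − 0.695652) = 0.892188 ≈ 0.892.
seq1–seq3: 11/23 sites differ → p ≈ 0.478261, d = −0.75 ln(1 − 0.637681) = 0.761423 ≈ 0.761.
seq2–seq3: 9/23 sites differ → p ≈ 0.391304, d = −0.75 ln(1 − 0.521739) = 0.553199 ≈ 0.553.

d(seq1,seq2) = 0.892, d(seq1,seq3) = 0.761, d(seq2,seq3) = 0.553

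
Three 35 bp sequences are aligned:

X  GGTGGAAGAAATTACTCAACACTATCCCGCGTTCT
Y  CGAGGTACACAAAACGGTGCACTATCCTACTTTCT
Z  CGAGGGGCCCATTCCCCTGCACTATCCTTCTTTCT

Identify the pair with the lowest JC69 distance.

X–Y: 14/35 differ, p = 0.400, d = 0.572.
X–Z: 14/35 differ, p = 0.400, d = 0.572.
Y–Z: 9/35 differ, p = 0.257, d = 0.315.
The smallest distance is between Y and Z.

Y and Z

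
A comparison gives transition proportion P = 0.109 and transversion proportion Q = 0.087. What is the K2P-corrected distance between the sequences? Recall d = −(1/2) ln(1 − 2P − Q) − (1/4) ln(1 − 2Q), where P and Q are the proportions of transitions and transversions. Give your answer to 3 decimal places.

Under the Kimura two-parameter model, d = −½ ln(1 − 2P − Q) − ¼ ln(1 − 2Q).
1 − 2P − Q = 0.695, giving −½ ln(0.695) = 0.181922.
1 − 2Q = 0.826, giving −¼ ln(0.826) = 0.047790.
d = 0.181922 + 0.047790 = 0.229712.

0.230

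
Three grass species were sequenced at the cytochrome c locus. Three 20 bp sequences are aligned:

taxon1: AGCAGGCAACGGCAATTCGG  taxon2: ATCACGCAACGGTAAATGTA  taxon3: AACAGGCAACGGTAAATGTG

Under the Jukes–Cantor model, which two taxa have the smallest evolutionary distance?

taxon1–taxon2: 7/20 differ, p = 0.350, d = 0.471.
taxon1–taxon3: 5/20 differ, p = 0.250, d = 0.304.
taxon2–taxon3: 3/20 differ, p = 0.150, d = 0.167.
The smallest distance is between taxon2 and taxon3.

taxon2 and taxon3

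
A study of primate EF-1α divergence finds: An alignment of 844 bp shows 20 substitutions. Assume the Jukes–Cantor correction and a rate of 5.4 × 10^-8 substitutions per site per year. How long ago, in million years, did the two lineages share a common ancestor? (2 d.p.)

p = 20/844 ≈ 0.023697.
d = −(3/4) ln(1 − 4p/3) = −0.75 ln(1 − 0.031596) = −0.75 ln(0.968404)
  = −0.75 × (-0.032106) = 0.024080 substitutions/site.
Under a molecular clock d = 2μt, so t = d/(2μ) = 0.024080 / (2 × 5.4 × 10^-8) = 0.22 million years.

0.22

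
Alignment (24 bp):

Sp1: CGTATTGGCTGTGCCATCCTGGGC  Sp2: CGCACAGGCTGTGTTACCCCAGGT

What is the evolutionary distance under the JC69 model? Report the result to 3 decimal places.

The sequences differ at 9 of 24 sites (3, 5, 6, 14, 15, 17, 20, 21, 24), so p = 9/24 = 0.375.
d = −(3/4) ln(1 − 4p/3) = −0.75 ln(1 − 0.5) = −0.75 ln(0.5)
  = −0.75 × (-0.693147) = 0.519860 substitutions/site.

0.520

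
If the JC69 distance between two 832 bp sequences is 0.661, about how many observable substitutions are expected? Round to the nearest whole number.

366

Invert JC69: p = (3/4)(1 − e^(−4d/3)) = 0.75 × (1 − e^(-0.881333)) = 0.75 × (1 − 0.414230) = 0.439328.
Expected differing sites = pL ≈ 0.439328 × 832 = 365.520896 ≈ 366.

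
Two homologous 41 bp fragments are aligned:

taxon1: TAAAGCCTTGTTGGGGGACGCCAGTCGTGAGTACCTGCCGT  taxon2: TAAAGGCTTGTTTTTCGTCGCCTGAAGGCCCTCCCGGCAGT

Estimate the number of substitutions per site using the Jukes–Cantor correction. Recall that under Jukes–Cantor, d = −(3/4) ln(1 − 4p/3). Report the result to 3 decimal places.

0.551

The sequences differ at 16 of 41 sites, so p = 16/41 ≈ 0.390244.
d = −(3/4) ln(1 − 4p/3) = −0.75 ln(1 − 0.520325) = −0.75 ln(0.479675)
  = −0.75 × (-0.734646) = 0.550985 substitutions/site.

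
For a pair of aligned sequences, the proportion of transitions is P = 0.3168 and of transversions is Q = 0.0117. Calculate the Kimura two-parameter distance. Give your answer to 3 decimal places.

0.524

Under the Kimura two-parameter model, d = −½ ln(1 − 2P − Q) − ¼ ln(1 − 2Q).
1 − 2P − Q = 0.3547, giving −½ ln(0.3547) = 0.518241.
1 − 2Q = 0.9766, giving −¼ ln(0.9766) = 0.005920.
d = 0.518241 + 0.005920 = 0.524161.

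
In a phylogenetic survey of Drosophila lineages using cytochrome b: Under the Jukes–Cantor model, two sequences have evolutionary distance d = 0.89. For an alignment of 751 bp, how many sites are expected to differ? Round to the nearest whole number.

391

Invert JC69: p = (3/4)(1 − e^(−4d/3)) = 0.75 × (1 − e^(-1.186667)) = 0.75 × (1 − 0.305237) = 0.521072.
Expected differing sites = pL ≈ 0.521072 × 751 = 391.325072 ≈ 391.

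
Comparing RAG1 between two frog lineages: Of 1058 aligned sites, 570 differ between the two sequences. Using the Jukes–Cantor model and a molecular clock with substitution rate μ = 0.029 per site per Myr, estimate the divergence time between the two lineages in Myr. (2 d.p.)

16.38

p = 570/1058 ≈ 0.538752.
d = −(3/4) ln(1 − 4p/3) = −0.75 ln(1 − 0.718336) = −0.75 ln(0.281664)
  = −0.75 × (-1.267040) = 0.950280 substitutions/site.
Under a molecular clock d = 2μt, so t = d/(2μ) = 0.950280 / (2 × 0.029) = 16.38 Myr.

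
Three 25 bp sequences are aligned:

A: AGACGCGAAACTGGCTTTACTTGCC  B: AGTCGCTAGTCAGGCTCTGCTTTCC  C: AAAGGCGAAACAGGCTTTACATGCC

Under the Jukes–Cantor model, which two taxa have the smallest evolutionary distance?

A and C

A–B: 8/25 differ, p = 0.320, d = 0.417.
A–C: 4/25 differ, p = 0.160, d = 0.180.
B–C: 10/25 differ, p = 0.400, d = 0.572.
The smallest distance is between A and C.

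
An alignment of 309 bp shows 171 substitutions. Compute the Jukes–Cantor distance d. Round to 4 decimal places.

p = 171/309 ≈ 0.553398.
d = −(3/4) ln(1 − 4p/3) = −0.75 ln(1 − 0.737864) = −0.75 ln(0.262136)
  = −0.75 × (-1.338892) = 1.004169 substitutions/site.

1.0042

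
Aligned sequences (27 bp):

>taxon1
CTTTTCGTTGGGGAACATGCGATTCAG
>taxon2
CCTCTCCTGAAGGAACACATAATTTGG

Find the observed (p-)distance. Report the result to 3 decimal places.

0.444

The sequences differ at 12 of 27 positions.
p = 12/27 = 0.444444… ≈ 0.444 (to 3 d.p.).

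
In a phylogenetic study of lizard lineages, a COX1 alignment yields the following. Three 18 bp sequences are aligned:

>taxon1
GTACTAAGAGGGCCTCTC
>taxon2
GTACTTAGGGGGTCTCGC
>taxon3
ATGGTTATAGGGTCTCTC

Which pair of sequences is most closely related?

taxon1–taxon2: 4/18 differ, p = 0.222, d = 0.264.
taxon1–taxon3: 6/18 differ, p = 0.333, d = 0.441.
taxon2–taxon3: 6/18 differ, p = 0.333, d = 0.441.
The smallest distance is between taxon1 and taxon2.

taxon1 and taxon2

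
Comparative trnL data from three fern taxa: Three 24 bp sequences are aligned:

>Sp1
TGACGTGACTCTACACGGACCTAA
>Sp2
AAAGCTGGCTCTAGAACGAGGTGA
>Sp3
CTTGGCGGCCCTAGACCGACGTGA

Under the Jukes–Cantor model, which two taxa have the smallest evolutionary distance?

Sp2 and Sp3

Sp1–Sp2: 11/24 differ, p = 0.458, d = 0.708.
Sp1–Sp3: 11/24 differ, p = 0.458, d = 0.708.
Sp2–Sp3: 8/24 differ, p = 0.333, d = 0.441.
The smallest distance is between Sp2 and Sp3.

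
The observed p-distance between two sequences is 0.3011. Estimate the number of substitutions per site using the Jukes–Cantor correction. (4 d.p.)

0.3850

d = −(3/4) ln(1 − 4p/3) = −0.75 ln(1 − 0.401467) = −0.75 ln(0.598533)
  = −0.75 × (-0.513274) = 0.384956 substitutions/site.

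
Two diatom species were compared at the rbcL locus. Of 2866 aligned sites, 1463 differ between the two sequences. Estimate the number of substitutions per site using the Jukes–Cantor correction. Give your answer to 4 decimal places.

p = 1463/2866 ≈ 0.510468.
d = −(3/4) ln(1 − 4p/3) = −0.75 ln(1 − 0.680624) = −0.75 ln(0.319376)
  = −0.75 × (-1.141386) = 0.856040 substitutions/site.

0.8560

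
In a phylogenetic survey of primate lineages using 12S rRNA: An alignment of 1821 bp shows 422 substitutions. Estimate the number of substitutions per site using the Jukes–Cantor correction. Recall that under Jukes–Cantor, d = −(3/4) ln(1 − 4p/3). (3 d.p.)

p = 422/1821 ≈ 0.231741.
d = −(3/4) ln(1 − 4p/3) = −0.75 ln(1 − 0.308988) = −0.75 ln(0.691012)
  = −0.75 × (-0.369598) = 0.277199 substitutions/site.

0.277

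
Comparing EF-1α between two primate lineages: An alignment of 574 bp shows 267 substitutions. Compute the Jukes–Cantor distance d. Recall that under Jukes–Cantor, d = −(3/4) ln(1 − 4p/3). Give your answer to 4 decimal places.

0.7261

p = 267/574 ≈ 0.465157.
d = −(3/4) ln(1 − 4p/3) = −0.75 ln(1 − 0.620209) = −0.75 ln(0.379791)
  = −0.75 × (-0.968134) = 0.726101 substitutions/site.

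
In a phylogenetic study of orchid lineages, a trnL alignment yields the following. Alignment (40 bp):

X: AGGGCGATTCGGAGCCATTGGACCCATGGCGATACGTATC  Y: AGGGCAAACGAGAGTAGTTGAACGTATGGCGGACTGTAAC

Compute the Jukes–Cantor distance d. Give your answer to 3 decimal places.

0.572

The sequences differ at 16 of 40 sites, so p = 16/40 = 0.4.
d = −(3/4) ln(1 − 4p/3) = −0.75 ln(1 − 0.533333) = −0.75 ln(0.466667)
  = −0.75 × (-0.762139) = 0.571604 substitutions/site.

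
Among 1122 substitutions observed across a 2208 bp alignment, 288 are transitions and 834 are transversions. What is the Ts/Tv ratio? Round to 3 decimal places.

R = 288/834 = 0.345323… ≈ 0.345 (to 3 d.p.).

0.345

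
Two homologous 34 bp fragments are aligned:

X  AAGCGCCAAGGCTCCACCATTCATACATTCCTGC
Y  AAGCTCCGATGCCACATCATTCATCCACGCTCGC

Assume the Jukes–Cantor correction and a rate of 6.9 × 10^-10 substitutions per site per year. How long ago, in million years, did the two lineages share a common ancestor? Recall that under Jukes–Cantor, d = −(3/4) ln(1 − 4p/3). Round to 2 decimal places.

306.81

The sequences differ at 11 of 34 sites, so p = 11/34 ≈ 0.323529.
d = −(3/4) ln(1 − 4p/3) = −0.75 ln(1 − 0.431372) = −0.75 ln(0.568628)
  = −0.75 × (-0.564529) = 0.423397 substitutions/site.
Under a molecular clock d = 2μt, so t = d/(2μ) = 0.423397 / (2 × 6.9 × 10^-10) = 306.81 million years.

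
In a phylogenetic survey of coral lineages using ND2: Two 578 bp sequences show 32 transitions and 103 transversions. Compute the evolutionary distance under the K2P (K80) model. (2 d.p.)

P = 32/578 ≈ 0.055363 and Q = 103/578 ≈ 0.178201.
Under the Kimura two-parameter model, d = −½ ln(1 − 2P − Q) − ¼ ln(1 − 2Q).
1 − 2P − Q = 0.711073, giving −½ ln(0.711073) = 0.170490.
1 − 2Q = 0.643598, giving −¼ ln(0.643598) = 0.110170.
d = 0.170490 + 0.110170 = 0.280660.

0.28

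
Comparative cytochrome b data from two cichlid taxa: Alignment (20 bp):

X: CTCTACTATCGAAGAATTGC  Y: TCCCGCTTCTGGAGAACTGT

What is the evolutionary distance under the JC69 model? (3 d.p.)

0.824

The sequences differ at 10 of 20 sites (1, 2, 4, 5, 8, 9, 10, 12, 17, 20), so p = 10/20 = 0.5.
d = −(3/4) ln(1 − 4p/3) = −0.75 ln(1 − 0.666667) = −0.75 ln(0.333333)
  = −0.75 × (-1.098613) = 0.823960 substitutions/site.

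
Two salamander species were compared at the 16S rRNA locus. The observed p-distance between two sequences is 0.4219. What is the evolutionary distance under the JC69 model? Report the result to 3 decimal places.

d = −(3/4) ln(1 − 4p/3) = −0.75 ln(1 − 0.562533) = −0.75 ln(0.437467)
  = −0.75 × (-0.826754) = 0.620066 substitutions/site.

0.620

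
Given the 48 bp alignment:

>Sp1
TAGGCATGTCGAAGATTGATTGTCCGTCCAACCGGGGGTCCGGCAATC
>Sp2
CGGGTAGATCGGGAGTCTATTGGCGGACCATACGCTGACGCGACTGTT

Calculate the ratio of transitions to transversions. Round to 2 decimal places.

1.27

Transitions are A↔G and C↔T; transversions are all other mismatches.
Transitions: 14. Transversions: 11.
R = 14/11 = 1.272727… ≈ 1.27 (to 2 d.p.).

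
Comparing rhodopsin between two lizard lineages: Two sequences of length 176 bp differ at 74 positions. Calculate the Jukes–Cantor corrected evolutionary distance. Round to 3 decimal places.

0.617

p = 74/176 ≈ 0.420455.
d = −(3/4) ln(1 − 4p/3) = −0.75 ln(1 − 0.560607) = −0.75 ln(0.439393)
  = −0.75 × (-0.822361) = 0.616771 substitutions/site.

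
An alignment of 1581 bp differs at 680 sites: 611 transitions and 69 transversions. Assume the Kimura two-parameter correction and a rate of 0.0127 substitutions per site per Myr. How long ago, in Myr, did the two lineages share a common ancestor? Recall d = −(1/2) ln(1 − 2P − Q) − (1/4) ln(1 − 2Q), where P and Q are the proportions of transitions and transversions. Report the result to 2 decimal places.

34.28

P = 611/1581 ≈ 0.386464 and Q = 69/1581 ≈ 0.043643.
Under the Kimura two-parameter model, d = −½ ln(1 − 2P − Q) − ¼ ln(1 − 2Q).
1 − 2P − Q = 0.183429, giving −½ ln(0.183429) = 0.847964.
1 − 2Q = 0.912714, giving −¼ ln(0.912714) = 0.022833.
d = 0.847964 + 0.022833 = 0.870797.
Under a molecular clock d = 2μt, so t = d/(2μ) = 0.870797 / (2 × 0.0127) = 34.28 Myr.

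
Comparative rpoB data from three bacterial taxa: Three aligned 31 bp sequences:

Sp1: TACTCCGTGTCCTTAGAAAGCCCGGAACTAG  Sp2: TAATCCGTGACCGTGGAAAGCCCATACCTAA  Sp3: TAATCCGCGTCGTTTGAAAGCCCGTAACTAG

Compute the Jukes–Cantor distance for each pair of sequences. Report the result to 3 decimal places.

Sp1–Sp2: 8/31 sites differ → p ≈ 0.258065, d = −0.75 ln(1 − 0.344087) = 0.316295 ≈ 0.316.
Sp1–Sp3: 5/31 sites differ → p ≈ 0.16129, d = −0.75 ln(1 − 0.215053) = 0.181604 ≈ 0.182.
Sp2–Sp3: 8/31 sites differ → p ≈ 0.258065, d = −0.75 ln(1 − 0.344087) = 0.316295 ≈ 0.316.

d(Sp1,Sp2) = 0.316, d(Sp1,Sp3) = 0.182, d(Sp2,Sp3) = 0.316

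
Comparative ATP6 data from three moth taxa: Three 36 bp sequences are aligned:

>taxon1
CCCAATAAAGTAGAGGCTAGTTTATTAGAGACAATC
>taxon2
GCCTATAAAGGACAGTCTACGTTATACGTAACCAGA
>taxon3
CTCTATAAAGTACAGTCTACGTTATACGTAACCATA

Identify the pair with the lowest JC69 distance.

taxon1–taxon2: 14/36 differ, p = 0.389, d = 0.548.
taxon1–taxon3: 12/36 differ, p = 0.333, d = 0.441.
taxon2–taxon3: 4/36 differ, p = 0.111, d = 0.120.
The smallest distance is between taxon2 and taxon3.

taxon2 and taxon3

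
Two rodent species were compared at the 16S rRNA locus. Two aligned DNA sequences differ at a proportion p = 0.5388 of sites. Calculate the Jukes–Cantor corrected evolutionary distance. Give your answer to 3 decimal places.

0.950

d = −(3/4) ln(1 − 4p/3) = −0.75 ln(1 − 0.7184) = −0.75 ln(0.2816)
  = −0.75 × (-1.267268) = 0.950451 substitutions/site.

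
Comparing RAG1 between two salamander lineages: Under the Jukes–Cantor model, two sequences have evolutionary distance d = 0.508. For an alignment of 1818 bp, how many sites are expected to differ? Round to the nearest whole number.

671

Invert JC69: p = (3/4)(1 − e^(−4d/3)) = 0.75 × (1 − e^(-0.677333)) = 0.75 × (1 − 0.507970) = 0.369023.
Expected differing sites = pL ≈ 0.369023 × 1818 = 670.883814 ≈ 671.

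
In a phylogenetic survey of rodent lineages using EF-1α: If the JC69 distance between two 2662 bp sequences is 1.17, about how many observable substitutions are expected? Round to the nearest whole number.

1577

Invert JC69: p = (3/4)(1 − e^(−4d/3)) = 0.75 × (1 − e^(-1.56)) = 0.75 × (1 − 0.210136) = 0.592398.
Expected differing sites = pL ≈ 0.592398 × 2662 = 1576.963476 ≈ 1577.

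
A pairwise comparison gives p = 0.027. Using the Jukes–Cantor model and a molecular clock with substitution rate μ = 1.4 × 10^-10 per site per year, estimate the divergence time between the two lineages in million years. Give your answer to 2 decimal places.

d = −(3/4) ln(1 − 4p/3) = −0.75 ln(1 − 0.036) = −0.75 ln(0.964)
  = −0.75 × (-0.036664) = 0.027498 substitutions/site.
Under a molecular clock d = 2μt, so t = d/(2μ) = 0.027498 / (2 × 1.4 × 10^-10) = 98.21 million years.

98.21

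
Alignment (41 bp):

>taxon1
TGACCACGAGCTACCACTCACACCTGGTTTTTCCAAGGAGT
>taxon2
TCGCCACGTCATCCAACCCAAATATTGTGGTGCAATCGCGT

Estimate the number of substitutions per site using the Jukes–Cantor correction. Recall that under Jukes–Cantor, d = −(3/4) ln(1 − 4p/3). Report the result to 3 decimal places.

The sequences differ at 19 of 41 sites, so p = 19/41 ≈ 0.463415.
d = −(3/4) ln(1 − 4p/3) = −0.75 ln(1 − 0.617887) = −0.75 ln(0.382113)
  = −0.75 × (-0.962039) = 0.721529 substitutions/site.

0.722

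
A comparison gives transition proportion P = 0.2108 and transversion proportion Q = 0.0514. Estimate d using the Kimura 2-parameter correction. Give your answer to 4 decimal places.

0.3474

Under the Kimura two-parameter model, d = −½ ln(1 − 2P − Q) − ¼ ln(1 − 2Q).
1 − 2P − Q = 0.527, giving −½ ln(0.527) = 0.320277.
1 − 2Q = 0.8972, giving −¼ ln(0.8972) = 0.027119.
d = 0.320277 + 0.027119 = 0.347396.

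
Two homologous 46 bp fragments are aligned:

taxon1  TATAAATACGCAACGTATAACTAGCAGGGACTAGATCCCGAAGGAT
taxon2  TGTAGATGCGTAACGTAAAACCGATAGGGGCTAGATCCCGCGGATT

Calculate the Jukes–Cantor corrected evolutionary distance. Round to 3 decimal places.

0.390

The sequences differ at 14 of 46 sites, so p = 14/46 ≈ 0.304348.
d = −(3/4) ln(1 − 4p/3) = −0.75 ln(1 − 0.405797) = −0.75 ln(0.594203)
  = −0.75 × (-0.520534) = 0.390401 substitutions/site.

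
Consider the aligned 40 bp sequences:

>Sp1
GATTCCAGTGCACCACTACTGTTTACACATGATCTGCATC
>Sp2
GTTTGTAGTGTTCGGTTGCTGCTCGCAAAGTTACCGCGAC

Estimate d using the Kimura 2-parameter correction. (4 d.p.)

0.8664

Of 40 sites, 10 differences are transitions and 10 are transversions, so P = 10/40 = 0.25 and Q = 10/40 = 0.25.
Under the Kimura two-parameter model, d = −½ ln(1 − 2P − Q) − ¼ ln(1 − 2Q).
1 − 2P − Q = 0.25, giving −½ ln(0.25) = 0.693147.
1 − 2Q = 0.5, giving −¼ ln(0.5) = 0.173287.
d = 0.693147 + 0.173287 = 0.866434.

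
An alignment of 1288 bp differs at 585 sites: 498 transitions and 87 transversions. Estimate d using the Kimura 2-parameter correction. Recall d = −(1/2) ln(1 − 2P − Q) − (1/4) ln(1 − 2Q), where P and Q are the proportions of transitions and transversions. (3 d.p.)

0.955

P = 498/1288 ≈ 0.386646 and Q = 87/1288 ≈ 0.067547.
Under the Kimura two-parameter model, d = −½ ln(1 − 2P − Q) − ¼ ln(1 − 2Q).
1 − 2P − Q = 0.159161, giving −½ ln(0.159161) = 0.918920.
1 − 2Q = 0.864906, giving −¼ ln(0.864906) = 0.036284.
d = 0.918920 + 0.036284 = 0.955204.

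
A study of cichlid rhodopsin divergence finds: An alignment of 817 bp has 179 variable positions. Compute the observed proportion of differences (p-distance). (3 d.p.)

0.219

p = 179/817 = 0.219094… ≈ 0.219 (to 3 d.p.).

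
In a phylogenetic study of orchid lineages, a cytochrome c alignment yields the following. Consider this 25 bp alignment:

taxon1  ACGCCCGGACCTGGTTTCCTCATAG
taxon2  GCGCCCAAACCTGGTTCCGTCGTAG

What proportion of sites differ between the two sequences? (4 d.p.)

The sequences differ at 6 of 25 positions (sites 1, 7, 8, 17, 19, 22).
p = 6/25 = 0.2400.

0.2400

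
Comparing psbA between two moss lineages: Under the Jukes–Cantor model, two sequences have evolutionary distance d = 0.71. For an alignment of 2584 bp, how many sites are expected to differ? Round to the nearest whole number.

Invert JC69: p = (3/4)(1 − e^(−4d/3)) = 0.75 × (1 − e^(-0.946667)) = 0.75 × (1 − 0.388032) = 0.458976.
Expected differing sites = pL ≈ 0.458976 × 2584 = 1185.993984 ≈ 1186.

1186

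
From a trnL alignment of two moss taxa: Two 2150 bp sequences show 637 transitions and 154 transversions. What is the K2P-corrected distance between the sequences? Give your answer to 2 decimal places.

0.58

P = 637/2150 ≈ 0.296279 and Q = 154/2150 ≈ 0.071628.
Under the Kimura two-parameter model, d = −½ ln(1 − 2P − Q) − ¼ ln(1 − 2Q).
1 − 2P − Q = 0.335814, giving −½ ln(0.335814) = 0.545599.
1 − 2Q = 0.856744, giving −¼ ln(0.856744) = 0.038654.
d = 0.545599 + 0.038654 = 0.584253.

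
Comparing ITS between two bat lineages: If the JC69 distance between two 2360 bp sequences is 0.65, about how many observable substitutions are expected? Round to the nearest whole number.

Invert JC69: p = (3/4)(1 − e^(−4d/3)) = 0.75 × (1 − e^(-0.866667)) = 0.75 × (1 − 0.420350) = 0.434738.
Expected differing sites = pL ≈ 0.434738 × 2360 = 1025.98168 ≈ 1026.

1026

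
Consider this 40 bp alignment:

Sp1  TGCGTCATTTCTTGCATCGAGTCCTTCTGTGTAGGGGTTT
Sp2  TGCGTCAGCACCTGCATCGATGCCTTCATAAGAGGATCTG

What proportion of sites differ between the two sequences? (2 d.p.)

The sequences differ at 15 of 40 positions.
p = 15/40 = 0.375 ≈ 0.38 (to 2 d.p.).

0.38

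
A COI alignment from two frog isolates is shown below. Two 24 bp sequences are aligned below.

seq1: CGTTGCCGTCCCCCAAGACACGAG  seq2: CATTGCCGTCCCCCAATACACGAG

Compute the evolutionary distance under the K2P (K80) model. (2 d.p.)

Of 24 sites, 1 differences are transitions and 1 are transversions, so P = 1/24 ≈ 0.041667 and Q = 1/24 ≈ 0.041667.
Under the Kimura two-parameter model, d = −½ ln(1 − 2P − Q) − ¼ ln(1 − 2Q).
1 − 2P − Q = 0.874999, giving −½ ln(0.874999) = 0.066766.
1 − 2Q = 0.916666, giving −¼ ln(0.916666) = 0.021753.
d = 0.066766 + 0.021753 = 0.088519.

0.09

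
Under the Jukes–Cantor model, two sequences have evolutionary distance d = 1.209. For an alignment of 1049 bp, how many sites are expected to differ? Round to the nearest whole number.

Invert JC69: p = (3/4)(1 − e^(−4d/3)) = 0.75 × (1 − e^(-1.612)) = 0.75 × (1 − 0.199488) = 0.600384.
Expected differing sites = pL ≈ 0.600384 × 1049 = 629.802816 ≈ 630.

630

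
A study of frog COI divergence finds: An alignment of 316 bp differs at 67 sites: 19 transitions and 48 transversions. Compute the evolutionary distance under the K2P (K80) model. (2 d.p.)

0.25

P = 19/316 ≈ 0.060127 and Q = 48/316 ≈ 0.151899.
Under the Kimura two-parameter model, d = −½ ln(1 − 2P − Q) − ¼ ln(1 − 2Q).
1 − 2P − Q = 0.727847, giving −½ ln(0.727847) = 0.158832.
1 − 2Q = 0.696202, giving −¼ ln(0.696202) = 0.090529.
d = 0.158832 + 0.090529 = 0.249361.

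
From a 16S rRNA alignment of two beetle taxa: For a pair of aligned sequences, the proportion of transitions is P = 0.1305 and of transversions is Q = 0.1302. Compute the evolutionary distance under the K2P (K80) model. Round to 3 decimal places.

Under the Kimura two-parameter model, d = −½ ln(1 − 2P − Q) − ¼ ln(1 − 2Q).
1 − 2P − Q = 0.6088, giving −½ ln(0.6088) = 0.248133.
1 − 2Q = 0.7396, giving −¼ ln(0.7396) = 0.075411.
d = 0.248133 + 0.075411 = 0.323544.

0.324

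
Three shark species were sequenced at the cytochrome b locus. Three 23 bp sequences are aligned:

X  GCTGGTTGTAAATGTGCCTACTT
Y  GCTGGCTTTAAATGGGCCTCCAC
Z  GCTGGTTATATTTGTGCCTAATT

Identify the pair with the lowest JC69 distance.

X and Z

X–Y: 6/23 differ, p = 0.261, d = 0.321.
X–Z: 4/23 differ, p = 0.174, d = 0.198.
Y–Z: 9/23 differ, p = 0.391, d = 0.553.
The smallest distance is between X and Z.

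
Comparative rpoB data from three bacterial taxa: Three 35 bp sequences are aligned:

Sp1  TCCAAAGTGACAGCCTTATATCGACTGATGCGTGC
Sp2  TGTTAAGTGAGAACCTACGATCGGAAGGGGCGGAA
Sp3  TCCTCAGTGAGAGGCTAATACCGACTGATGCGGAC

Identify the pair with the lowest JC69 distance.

Sp1 and Sp3

Sp1–Sp2: 16/35 differ, p = 0.457, d = 0.705.
Sp1–Sp3: 8/35 differ, p = 0.229, d = 0.273.
Sp2–Sp3: 14/35 differ, p = 0.400, d = 0.572.
The smallest distance is between Sp1 and Sp3.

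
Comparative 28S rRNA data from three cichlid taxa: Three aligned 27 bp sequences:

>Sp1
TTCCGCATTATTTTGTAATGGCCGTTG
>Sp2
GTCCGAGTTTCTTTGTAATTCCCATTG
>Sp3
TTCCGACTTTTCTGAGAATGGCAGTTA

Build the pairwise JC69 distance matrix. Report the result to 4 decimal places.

d(Sp1,Sp2) = 0.3770, d(Sp1,Sp3) = 0.4408, d(Sp2,Sp3) = 0.6735

Sp1–Sp2: 8/27 sites differ → p ≈ 0.296296, d = −0.75 ln(1 − 0.395061) = 0.376971 ≈ 0.3770.
Sp1–Sp3: 9/27 sites differ → p ≈ 0.333333, d = −0.75 ln(1 − 0.444444) = 0.440839 ≈ 0.4408.
Sp2–Sp3: 12/27 sites differ → p ≈ 0.444444, d = −0.75 ln(1 − 0.592592) = 0.673455 ≈ 0.6735.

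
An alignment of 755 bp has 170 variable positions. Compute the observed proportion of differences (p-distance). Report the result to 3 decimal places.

p = 170/755 = 0.225165… ≈ 0.225 (to 3 d.p.).

0.225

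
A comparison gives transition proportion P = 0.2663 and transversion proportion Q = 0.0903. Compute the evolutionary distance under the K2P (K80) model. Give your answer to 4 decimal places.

0.5374

Under the Kimura two-parameter model, d = −½ ln(1 − 2P − Q) − ¼ ln(1 − 2Q).
1 − 2P − Q = 0.3771, giving −½ ln(0.3771) = 0.487622.
1 − 2Q = 0.8194, giving −¼ ln(0.8194) = 0.049796.
d = 0.487622 + 0.049796 = 0.537418.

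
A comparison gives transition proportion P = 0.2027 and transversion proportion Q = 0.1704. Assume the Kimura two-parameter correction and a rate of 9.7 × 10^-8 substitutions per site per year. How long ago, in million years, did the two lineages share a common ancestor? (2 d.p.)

2.75

Under the Kimura two-parameter model, d = −½ ln(1 − 2P − Q) − ¼ ln(1 − 2Q).
1 − 2P − Q = 0.4242, giving −½ ln(0.4242) = 0.428775.
1 − 2Q = 0.6592, giving −¼ ln(0.6592) = 0.104182.
d = 0.428775 + 0.104182 = 0.532957.
Under a molecular clock d = 2μt, so t = d/(2μ) = 0.532957 / (2 × 9.7 × 10^-8) = 2.75 million years.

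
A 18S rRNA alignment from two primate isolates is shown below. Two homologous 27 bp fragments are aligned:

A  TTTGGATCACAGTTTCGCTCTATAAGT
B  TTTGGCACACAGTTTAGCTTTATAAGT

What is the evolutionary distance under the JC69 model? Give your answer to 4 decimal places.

The sequences differ at 4 of 27 sites (6, 7, 16, 20), so p = 4/27 ≈ 0.148148.
d = −(3/4) ln(1 − 4p/3) = −0.75 ln(1 − 0.197531) = −0.75 ln(0.802469)
  = −0.75 × (-0.220062) = 0.165047 substitutions/site.

0.1650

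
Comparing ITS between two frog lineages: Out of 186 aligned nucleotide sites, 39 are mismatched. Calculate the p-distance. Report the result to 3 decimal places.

p = 39/186 = 0.209677… ≈ 0.210 (to 3 d.p.).

0.210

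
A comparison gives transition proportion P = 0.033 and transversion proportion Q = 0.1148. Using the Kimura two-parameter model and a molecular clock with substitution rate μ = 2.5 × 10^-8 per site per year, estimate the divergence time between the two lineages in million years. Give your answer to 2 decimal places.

Under the Kimura two-parameter model, d = −½ ln(1 − 2P − Q) − ¼ ln(1 − 2Q).
1 − 2P − Q = 0.8192, giving −½ ln(0.8192) = 0.099714.
1 − 2Q = 0.7704, giving −¼ ln(0.7704) = 0.065211.
d = 0.099714 + 0.065211 = 0.164925.
Under a molecular clock d = 2μt, so t = d/(2μ) = 0.164925 / (2 × 2.5 × 10^-8) = 3.30 million years.

3.30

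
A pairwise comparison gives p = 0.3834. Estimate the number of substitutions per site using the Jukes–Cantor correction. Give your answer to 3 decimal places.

d = −(3/4) ln(1 − 4p/3) = −0.75 ln(1 − 0.5112) = −0.75 ln(0.4888)
  = −0.75 × (-0.715802) = 0.536852 substitutions/site.

0.537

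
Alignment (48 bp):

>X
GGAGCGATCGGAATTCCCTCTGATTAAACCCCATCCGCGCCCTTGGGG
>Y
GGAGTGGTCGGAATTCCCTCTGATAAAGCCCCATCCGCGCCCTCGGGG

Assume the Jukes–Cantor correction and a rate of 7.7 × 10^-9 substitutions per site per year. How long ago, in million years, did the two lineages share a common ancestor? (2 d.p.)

The sequences differ at 5 of 48 sites (5, 7, 25, 28, 44), so p = 5/48 ≈ 0.104167.
d = −(3/4) ln(1 − 4p/3) = −0.75 ln(1 − 0.138889) = −0.75 ln(0.861111)
  = −0.75 × (-0.149532) = 0.112149 substitutions/site.
Under a molecular clock d = 2μt, so t = d/(2μ) = 0.112149 / (2 × 7.7 × 10^-9) = 7.28 million years.

7.28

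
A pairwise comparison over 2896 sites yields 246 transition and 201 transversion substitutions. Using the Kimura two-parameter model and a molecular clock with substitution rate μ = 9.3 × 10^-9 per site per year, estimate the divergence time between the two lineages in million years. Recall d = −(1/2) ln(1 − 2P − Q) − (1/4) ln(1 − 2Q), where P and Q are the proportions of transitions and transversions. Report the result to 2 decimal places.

P = 246/2896 ≈ 0.084945 and Q = 201/2896 ≈ 0.069406.
Under the Kimura two-parameter model, d = −½ ln(1 − 2P − Q) − ¼ ln(1 − 2Q).
1 − 2P − Q = 0.760704, giving −½ ln(0.760704) = 0.136755.
1 − 2Q = 0.861188, giving −¼ ln(0.861188) = 0.037361.
d = 0.136755 + 0.037361 = 0.174116.
Under a molecular clock d = 2μt, so t = d/(2μ) = 0.174116 / (2 × 9.3 × 10^-9) = 9.36 million years.

9.36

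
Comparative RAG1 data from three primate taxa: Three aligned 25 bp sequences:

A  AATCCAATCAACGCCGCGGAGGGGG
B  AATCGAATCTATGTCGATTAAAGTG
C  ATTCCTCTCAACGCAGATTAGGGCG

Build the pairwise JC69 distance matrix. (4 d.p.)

A–B: 10/25 sites differ → p = 0.4, d = −0.75 ln(1 − 0.533333) = 0.571605 ≈ 0.5716.
A–C: 8/25 sites differ → p = 0.32, d = −0.75 ln(1 − 0.426667) = 0.417216 ≈ 0.4172.
B–C: 11/25 sites differ → p = 0.44, d = −0.75 ln(1 − 0.586667) = 0.662626 ≈ 0.6626.

d(A,B) = 0.5716, d(A,C) = 0.4172, d(B,C) = 0.6626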